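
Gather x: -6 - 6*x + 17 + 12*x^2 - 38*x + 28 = 12*x^2 - 44*x + 39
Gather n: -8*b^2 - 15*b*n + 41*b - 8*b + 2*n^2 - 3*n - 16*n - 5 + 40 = -8*b^2 + 33*b + 2*n^2 + n*(-15*b - 19) + 35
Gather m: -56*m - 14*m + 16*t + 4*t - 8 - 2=-70*m + 20*t - 10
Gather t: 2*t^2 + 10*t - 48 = 2*t^2 + 10*t - 48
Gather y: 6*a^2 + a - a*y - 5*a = 6*a^2 - a*y - 4*a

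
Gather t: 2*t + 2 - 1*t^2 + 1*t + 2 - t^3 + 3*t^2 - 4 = -t^3 + 2*t^2 + 3*t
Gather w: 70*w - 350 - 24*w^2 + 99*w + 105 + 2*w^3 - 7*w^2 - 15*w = 2*w^3 - 31*w^2 + 154*w - 245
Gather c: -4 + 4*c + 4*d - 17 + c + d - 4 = 5*c + 5*d - 25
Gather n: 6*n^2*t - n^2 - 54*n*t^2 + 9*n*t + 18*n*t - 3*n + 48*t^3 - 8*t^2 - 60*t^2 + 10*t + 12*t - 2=n^2*(6*t - 1) + n*(-54*t^2 + 27*t - 3) + 48*t^3 - 68*t^2 + 22*t - 2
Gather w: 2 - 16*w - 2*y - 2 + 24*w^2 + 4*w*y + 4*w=24*w^2 + w*(4*y - 12) - 2*y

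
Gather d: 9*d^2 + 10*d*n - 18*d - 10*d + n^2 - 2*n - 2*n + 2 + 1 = 9*d^2 + d*(10*n - 28) + n^2 - 4*n + 3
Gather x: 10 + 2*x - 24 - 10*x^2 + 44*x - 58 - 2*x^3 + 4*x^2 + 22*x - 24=-2*x^3 - 6*x^2 + 68*x - 96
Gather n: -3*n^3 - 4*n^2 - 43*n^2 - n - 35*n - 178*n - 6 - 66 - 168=-3*n^3 - 47*n^2 - 214*n - 240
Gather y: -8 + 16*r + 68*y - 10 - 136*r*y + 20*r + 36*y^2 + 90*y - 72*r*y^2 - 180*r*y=36*r + y^2*(36 - 72*r) + y*(158 - 316*r) - 18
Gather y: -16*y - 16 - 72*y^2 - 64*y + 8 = -72*y^2 - 80*y - 8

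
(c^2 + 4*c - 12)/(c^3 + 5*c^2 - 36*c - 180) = (c - 2)/(c^2 - c - 30)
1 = 1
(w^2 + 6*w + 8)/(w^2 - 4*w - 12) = (w + 4)/(w - 6)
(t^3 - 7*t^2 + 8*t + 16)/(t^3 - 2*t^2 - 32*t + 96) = (t + 1)/(t + 6)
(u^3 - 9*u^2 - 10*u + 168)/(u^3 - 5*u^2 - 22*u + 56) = (u - 6)/(u - 2)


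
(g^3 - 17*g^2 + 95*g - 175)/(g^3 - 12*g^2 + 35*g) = (g - 5)/g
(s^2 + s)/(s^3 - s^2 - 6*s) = (s + 1)/(s^2 - s - 6)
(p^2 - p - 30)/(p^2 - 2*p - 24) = (p + 5)/(p + 4)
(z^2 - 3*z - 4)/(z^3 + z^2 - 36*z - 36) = (z - 4)/(z^2 - 36)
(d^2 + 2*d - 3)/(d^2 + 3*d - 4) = (d + 3)/(d + 4)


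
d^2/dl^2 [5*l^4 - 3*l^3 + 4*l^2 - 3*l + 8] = 60*l^2 - 18*l + 8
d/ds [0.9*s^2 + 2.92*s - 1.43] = 1.8*s + 2.92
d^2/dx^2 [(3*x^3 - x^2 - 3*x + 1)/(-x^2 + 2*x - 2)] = 2*(-x^3 + 27*x^2 - 48*x + 14)/(x^6 - 6*x^5 + 18*x^4 - 32*x^3 + 36*x^2 - 24*x + 8)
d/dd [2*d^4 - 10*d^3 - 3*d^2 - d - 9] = 8*d^3 - 30*d^2 - 6*d - 1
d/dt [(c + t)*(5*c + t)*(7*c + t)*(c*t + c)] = c*(35*c^3 + 94*c^2*t + 47*c^2 + 39*c*t^2 + 26*c*t + 4*t^3 + 3*t^2)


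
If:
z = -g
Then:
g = -z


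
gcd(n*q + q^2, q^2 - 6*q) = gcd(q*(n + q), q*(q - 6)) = q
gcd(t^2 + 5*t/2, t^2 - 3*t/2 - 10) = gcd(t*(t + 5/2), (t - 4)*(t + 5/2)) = t + 5/2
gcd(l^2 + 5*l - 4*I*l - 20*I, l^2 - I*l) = 1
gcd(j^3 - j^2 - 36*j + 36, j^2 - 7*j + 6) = j^2 - 7*j + 6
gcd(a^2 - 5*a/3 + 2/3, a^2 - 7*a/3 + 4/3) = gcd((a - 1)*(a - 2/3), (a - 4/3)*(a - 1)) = a - 1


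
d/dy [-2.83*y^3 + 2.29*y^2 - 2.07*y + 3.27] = -8.49*y^2 + 4.58*y - 2.07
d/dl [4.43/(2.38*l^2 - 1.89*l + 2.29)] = (8.3727 - 21.0868*l)/(2.38*l^2 - 1.89*l + 2.29)^2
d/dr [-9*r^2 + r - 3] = 1 - 18*r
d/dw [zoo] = 0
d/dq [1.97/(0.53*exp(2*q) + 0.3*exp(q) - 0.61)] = (-2.0882*exp(q) - 0.591)*exp(q)/(0.53*exp(2*q) + 0.3*exp(q) - 0.61)^2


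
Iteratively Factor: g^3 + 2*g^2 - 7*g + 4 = (g - 1)*(g^2 + 3*g - 4) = (g - 1)*(g + 4)*(g - 1)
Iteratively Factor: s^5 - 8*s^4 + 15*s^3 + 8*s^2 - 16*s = (s - 1)*(s^4 - 7*s^3 + 8*s^2 + 16*s) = (s - 4)*(s - 1)*(s^3 - 3*s^2 - 4*s) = s*(s - 4)*(s - 1)*(s^2 - 3*s - 4) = s*(s - 4)*(s - 1)*(s + 1)*(s - 4)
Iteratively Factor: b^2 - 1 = (b - 1)*(b + 1)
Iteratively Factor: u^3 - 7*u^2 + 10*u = (u - 5)*(u^2 - 2*u) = (u - 5)*(u - 2)*(u)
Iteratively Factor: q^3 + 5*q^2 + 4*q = (q)*(q^2 + 5*q + 4) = q*(q + 4)*(q + 1)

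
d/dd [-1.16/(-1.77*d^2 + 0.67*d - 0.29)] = (0.7772 - 4.1064*d)/(1.77*d^2 - 0.67*d + 0.29)^2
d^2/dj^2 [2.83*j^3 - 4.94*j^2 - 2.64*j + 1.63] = 16.98*j - 9.88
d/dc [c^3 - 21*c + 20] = 3*c^2 - 21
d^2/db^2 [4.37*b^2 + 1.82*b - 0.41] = 8.74000000000000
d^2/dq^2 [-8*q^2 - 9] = -16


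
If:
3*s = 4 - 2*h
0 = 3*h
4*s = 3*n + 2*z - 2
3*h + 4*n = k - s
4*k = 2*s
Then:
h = 0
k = 2/3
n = -1/6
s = 4/3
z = 47/12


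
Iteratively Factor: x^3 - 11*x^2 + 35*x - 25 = (x - 1)*(x^2 - 10*x + 25) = (x - 5)*(x - 1)*(x - 5)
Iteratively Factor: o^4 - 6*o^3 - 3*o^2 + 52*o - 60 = (o - 5)*(o^3 - o^2 - 8*o + 12) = (o - 5)*(o + 3)*(o^2 - 4*o + 4) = (o - 5)*(o - 2)*(o + 3)*(o - 2)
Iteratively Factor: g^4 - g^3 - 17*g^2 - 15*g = (g - 5)*(g^3 + 4*g^2 + 3*g) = g*(g - 5)*(g^2 + 4*g + 3) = g*(g - 5)*(g + 1)*(g + 3)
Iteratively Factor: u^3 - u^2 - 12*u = (u)*(u^2 - u - 12) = u*(u - 4)*(u + 3)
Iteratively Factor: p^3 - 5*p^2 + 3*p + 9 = (p - 3)*(p^2 - 2*p - 3) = (p - 3)^2*(p + 1)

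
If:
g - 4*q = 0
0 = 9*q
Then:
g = 0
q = 0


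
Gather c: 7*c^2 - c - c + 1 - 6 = 7*c^2 - 2*c - 5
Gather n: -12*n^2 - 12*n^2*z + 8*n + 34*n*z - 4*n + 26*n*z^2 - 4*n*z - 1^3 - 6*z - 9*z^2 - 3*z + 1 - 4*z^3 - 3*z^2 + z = n^2*(-12*z - 12) + n*(26*z^2 + 30*z + 4) - 4*z^3 - 12*z^2 - 8*z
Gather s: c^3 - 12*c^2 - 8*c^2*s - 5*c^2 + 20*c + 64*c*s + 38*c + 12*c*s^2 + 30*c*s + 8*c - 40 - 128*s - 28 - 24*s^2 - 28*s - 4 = c^3 - 17*c^2 + 66*c + s^2*(12*c - 24) + s*(-8*c^2 + 94*c - 156) - 72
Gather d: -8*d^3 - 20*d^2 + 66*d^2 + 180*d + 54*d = -8*d^3 + 46*d^2 + 234*d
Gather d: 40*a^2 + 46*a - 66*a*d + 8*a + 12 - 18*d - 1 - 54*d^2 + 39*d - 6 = 40*a^2 + 54*a - 54*d^2 + d*(21 - 66*a) + 5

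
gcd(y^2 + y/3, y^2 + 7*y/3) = y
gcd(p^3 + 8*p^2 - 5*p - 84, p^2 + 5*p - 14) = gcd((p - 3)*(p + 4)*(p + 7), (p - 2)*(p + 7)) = p + 7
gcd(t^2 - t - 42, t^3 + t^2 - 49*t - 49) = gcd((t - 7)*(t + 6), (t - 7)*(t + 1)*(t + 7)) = t - 7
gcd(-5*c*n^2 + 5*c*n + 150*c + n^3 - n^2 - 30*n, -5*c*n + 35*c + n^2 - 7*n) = 5*c - n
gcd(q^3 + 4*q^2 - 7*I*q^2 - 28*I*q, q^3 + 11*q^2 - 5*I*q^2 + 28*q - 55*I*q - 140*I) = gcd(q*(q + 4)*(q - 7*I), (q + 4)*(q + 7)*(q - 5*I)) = q + 4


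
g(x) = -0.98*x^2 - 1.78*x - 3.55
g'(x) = -1.96*x - 1.78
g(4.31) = -29.43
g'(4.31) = -10.23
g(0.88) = -5.88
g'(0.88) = -3.50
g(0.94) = -6.09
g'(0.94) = -3.62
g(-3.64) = -10.06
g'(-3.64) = 5.35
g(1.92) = -10.58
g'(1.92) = -5.54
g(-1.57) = -3.17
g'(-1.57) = 1.30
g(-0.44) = -2.96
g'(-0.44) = -0.92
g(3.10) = -18.49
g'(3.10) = -7.86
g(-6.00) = -28.15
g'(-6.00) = 9.98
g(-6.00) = -28.15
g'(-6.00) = 9.98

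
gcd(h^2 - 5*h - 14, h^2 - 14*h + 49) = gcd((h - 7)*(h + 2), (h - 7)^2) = h - 7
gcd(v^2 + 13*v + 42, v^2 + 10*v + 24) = v + 6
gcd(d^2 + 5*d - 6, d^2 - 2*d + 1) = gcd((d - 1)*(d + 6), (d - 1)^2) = d - 1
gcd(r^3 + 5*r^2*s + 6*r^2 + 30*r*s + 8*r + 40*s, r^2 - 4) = r + 2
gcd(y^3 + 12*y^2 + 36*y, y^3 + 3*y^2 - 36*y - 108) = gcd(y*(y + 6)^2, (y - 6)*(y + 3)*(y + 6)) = y + 6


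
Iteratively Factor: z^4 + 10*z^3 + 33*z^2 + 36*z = (z + 4)*(z^3 + 6*z^2 + 9*z) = z*(z + 4)*(z^2 + 6*z + 9) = z*(z + 3)*(z + 4)*(z + 3)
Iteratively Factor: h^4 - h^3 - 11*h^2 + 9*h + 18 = (h + 1)*(h^3 - 2*h^2 - 9*h + 18) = (h + 1)*(h + 3)*(h^2 - 5*h + 6) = (h - 3)*(h + 1)*(h + 3)*(h - 2)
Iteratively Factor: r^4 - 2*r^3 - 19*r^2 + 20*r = (r - 1)*(r^3 - r^2 - 20*r) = (r - 1)*(r + 4)*(r^2 - 5*r) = r*(r - 1)*(r + 4)*(r - 5)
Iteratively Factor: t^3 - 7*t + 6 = (t + 3)*(t^2 - 3*t + 2) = (t - 2)*(t + 3)*(t - 1)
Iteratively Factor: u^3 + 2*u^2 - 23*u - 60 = (u - 5)*(u^2 + 7*u + 12) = (u - 5)*(u + 4)*(u + 3)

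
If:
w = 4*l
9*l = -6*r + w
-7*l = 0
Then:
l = 0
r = 0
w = 0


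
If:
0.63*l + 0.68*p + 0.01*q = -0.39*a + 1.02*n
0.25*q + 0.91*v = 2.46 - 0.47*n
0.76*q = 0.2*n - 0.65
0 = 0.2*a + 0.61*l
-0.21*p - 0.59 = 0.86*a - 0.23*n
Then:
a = 0.177987616803824*v - 1.26068741711637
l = 0.413340136759466 - 0.0583565956733849*v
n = 4.99042239685658 - 1.69842829076621*v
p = 7.8189920476052 - 2.58908503489294*v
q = 0.458005893909627 - 0.446954813359528*v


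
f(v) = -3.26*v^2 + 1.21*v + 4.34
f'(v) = 1.21 - 6.52*v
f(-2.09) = -12.43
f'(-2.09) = 14.84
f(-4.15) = -56.83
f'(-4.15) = 28.27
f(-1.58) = -5.71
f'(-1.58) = 11.51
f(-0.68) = 2.01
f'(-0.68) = 5.64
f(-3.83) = -48.11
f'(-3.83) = 26.18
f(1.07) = 1.90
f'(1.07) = -5.77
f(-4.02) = -53.21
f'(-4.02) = 27.42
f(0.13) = 4.44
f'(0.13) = 0.36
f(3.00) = -21.37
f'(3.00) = -18.35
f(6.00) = -105.76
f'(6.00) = -37.91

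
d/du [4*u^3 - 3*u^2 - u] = 12*u^2 - 6*u - 1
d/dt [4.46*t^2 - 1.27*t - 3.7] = 8.92*t - 1.27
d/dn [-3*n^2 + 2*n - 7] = 2 - 6*n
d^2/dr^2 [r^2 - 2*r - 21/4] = 2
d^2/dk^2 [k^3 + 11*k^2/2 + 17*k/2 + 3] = 6*k + 11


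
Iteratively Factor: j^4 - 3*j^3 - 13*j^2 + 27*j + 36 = (j - 3)*(j^3 - 13*j - 12) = (j - 4)*(j - 3)*(j^2 + 4*j + 3) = (j - 4)*(j - 3)*(j + 1)*(j + 3)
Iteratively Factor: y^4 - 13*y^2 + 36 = (y - 2)*(y^3 + 2*y^2 - 9*y - 18) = (y - 3)*(y - 2)*(y^2 + 5*y + 6) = (y - 3)*(y - 2)*(y + 3)*(y + 2)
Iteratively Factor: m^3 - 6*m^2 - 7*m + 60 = (m - 5)*(m^2 - m - 12) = (m - 5)*(m - 4)*(m + 3)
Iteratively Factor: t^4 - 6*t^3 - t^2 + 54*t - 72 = (t - 3)*(t^3 - 3*t^2 - 10*t + 24) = (t - 3)*(t - 2)*(t^2 - t - 12) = (t - 3)*(t - 2)*(t + 3)*(t - 4)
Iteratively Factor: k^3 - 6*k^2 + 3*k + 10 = (k - 5)*(k^2 - k - 2) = (k - 5)*(k + 1)*(k - 2)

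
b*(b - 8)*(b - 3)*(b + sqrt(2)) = b^4 - 11*b^3 + sqrt(2)*b^3 - 11*sqrt(2)*b^2 + 24*b^2 + 24*sqrt(2)*b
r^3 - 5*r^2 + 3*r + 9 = (r - 3)^2*(r + 1)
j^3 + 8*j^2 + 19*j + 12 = (j + 1)*(j + 3)*(j + 4)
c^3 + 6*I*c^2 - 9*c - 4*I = (c + I)^2*(c + 4*I)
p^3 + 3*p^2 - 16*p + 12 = (p - 2)*(p - 1)*(p + 6)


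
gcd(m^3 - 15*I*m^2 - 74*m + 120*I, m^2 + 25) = m - 5*I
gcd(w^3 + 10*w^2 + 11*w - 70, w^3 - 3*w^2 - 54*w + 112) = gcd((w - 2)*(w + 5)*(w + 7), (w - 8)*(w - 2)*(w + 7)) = w^2 + 5*w - 14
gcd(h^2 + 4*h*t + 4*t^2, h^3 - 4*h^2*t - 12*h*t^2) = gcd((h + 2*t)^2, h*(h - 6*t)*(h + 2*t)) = h + 2*t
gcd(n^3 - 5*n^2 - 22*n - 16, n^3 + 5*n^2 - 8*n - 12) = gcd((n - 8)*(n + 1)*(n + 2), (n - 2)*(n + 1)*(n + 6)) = n + 1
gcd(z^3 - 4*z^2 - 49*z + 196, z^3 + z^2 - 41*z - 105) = z - 7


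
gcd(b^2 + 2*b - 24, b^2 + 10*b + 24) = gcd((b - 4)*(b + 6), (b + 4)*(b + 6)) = b + 6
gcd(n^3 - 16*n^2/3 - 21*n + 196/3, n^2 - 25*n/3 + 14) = n - 7/3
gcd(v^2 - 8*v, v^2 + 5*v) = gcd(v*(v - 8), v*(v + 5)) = v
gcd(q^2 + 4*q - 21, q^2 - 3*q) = q - 3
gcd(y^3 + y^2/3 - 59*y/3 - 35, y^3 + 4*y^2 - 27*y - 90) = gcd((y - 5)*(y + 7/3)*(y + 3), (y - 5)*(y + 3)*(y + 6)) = y^2 - 2*y - 15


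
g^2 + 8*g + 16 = (g + 4)^2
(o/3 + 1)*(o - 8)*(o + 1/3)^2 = o^4/3 - 13*o^3/9 - 245*o^2/27 - 149*o/27 - 8/9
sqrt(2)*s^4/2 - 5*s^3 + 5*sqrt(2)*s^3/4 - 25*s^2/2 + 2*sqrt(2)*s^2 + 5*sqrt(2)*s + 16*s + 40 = (s + 5/2)*(s - 4*sqrt(2))*(s - 2*sqrt(2))*(sqrt(2)*s/2 + 1)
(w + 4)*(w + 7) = w^2 + 11*w + 28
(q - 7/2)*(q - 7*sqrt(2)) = q^2 - 7*sqrt(2)*q - 7*q/2 + 49*sqrt(2)/2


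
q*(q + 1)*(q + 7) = q^3 + 8*q^2 + 7*q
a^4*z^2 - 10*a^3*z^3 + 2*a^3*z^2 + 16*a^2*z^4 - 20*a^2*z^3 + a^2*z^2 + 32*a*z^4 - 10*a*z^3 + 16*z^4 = (a - 8*z)*(a - 2*z)*(a*z + z)^2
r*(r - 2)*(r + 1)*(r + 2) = r^4 + r^3 - 4*r^2 - 4*r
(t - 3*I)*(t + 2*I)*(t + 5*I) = t^3 + 4*I*t^2 + 11*t + 30*I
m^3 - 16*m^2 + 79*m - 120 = (m - 8)*(m - 5)*(m - 3)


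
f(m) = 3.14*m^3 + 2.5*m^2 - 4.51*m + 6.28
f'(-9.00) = 713.51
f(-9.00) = -2039.69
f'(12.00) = 1411.97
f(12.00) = 5738.08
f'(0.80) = 5.52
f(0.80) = 5.88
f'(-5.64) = 266.94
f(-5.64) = -452.09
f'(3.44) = 124.16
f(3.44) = 148.17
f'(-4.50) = 163.74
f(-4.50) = -208.93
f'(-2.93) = 61.71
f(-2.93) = -38.03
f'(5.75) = 335.69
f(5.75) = 659.95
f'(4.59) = 216.90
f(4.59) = 341.90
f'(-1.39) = 6.74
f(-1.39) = 8.95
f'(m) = 9.42*m^2 + 5.0*m - 4.51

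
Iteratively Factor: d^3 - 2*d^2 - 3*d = (d + 1)*(d^2 - 3*d) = d*(d + 1)*(d - 3)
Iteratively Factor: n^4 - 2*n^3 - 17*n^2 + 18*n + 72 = (n + 3)*(n^3 - 5*n^2 - 2*n + 24) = (n - 3)*(n + 3)*(n^2 - 2*n - 8) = (n - 3)*(n + 2)*(n + 3)*(n - 4)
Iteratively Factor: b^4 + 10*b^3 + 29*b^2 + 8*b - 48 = (b - 1)*(b^3 + 11*b^2 + 40*b + 48) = (b - 1)*(b + 4)*(b^2 + 7*b + 12) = (b - 1)*(b + 3)*(b + 4)*(b + 4)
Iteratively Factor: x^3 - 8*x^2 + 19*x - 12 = (x - 1)*(x^2 - 7*x + 12) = (x - 3)*(x - 1)*(x - 4)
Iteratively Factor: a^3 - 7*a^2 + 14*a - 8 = (a - 1)*(a^2 - 6*a + 8) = (a - 2)*(a - 1)*(a - 4)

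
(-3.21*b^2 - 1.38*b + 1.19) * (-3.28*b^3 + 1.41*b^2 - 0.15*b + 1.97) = 10.5288*b^5 + 0.000300000000000189*b^4 - 5.3675*b^3 - 4.4388*b^2 - 2.8971*b + 2.3443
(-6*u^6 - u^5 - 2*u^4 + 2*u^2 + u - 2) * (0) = 0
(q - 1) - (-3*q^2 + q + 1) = 3*q^2 - 2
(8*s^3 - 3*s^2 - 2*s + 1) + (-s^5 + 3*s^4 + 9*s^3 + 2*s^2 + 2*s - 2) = -s^5 + 3*s^4 + 17*s^3 - s^2 - 1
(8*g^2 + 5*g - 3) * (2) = 16*g^2 + 10*g - 6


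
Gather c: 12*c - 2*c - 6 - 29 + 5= 10*c - 30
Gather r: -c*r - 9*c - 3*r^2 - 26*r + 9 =-9*c - 3*r^2 + r*(-c - 26) + 9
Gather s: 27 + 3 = 30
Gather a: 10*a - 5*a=5*a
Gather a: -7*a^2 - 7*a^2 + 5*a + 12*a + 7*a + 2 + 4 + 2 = -14*a^2 + 24*a + 8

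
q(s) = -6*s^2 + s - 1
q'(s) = 1 - 12*s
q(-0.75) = -5.12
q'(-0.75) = 10.00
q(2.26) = -29.39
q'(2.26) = -26.12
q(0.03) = -0.98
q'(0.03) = 0.64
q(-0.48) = -2.86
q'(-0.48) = 6.76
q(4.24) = -104.63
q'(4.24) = -49.88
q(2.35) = -31.78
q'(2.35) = -27.20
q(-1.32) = -12.77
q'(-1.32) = 16.84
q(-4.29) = -115.71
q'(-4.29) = 52.48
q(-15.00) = -1366.00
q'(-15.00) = 181.00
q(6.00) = -211.00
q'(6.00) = -71.00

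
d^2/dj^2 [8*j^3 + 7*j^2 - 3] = 48*j + 14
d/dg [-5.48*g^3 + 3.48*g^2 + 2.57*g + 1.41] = -16.44*g^2 + 6.96*g + 2.57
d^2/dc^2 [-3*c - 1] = 0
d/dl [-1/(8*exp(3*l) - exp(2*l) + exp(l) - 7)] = (24*exp(2*l) - 2*exp(l) + 1)*exp(l)/(8*exp(3*l) - exp(2*l) + exp(l) - 7)^2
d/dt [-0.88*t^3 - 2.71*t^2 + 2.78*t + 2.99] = -2.64*t^2 - 5.42*t + 2.78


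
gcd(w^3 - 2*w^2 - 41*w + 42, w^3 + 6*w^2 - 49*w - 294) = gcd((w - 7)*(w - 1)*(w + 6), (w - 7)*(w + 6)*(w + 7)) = w^2 - w - 42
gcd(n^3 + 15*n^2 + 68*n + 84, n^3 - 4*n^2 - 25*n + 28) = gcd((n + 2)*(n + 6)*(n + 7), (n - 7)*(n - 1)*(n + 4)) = 1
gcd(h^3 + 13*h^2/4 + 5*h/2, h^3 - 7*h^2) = h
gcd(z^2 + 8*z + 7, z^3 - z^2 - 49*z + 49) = z + 7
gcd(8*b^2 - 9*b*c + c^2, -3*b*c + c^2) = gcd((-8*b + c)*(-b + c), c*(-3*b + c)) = 1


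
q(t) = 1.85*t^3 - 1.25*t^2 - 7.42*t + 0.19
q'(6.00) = 177.38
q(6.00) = 310.27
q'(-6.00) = 207.38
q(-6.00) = -399.89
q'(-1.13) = 2.49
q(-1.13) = 4.31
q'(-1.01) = 0.77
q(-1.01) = 4.50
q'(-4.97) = 142.09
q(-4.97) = -220.92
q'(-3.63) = 74.79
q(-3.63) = -77.84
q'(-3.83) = 83.57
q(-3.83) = -93.66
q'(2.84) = 30.24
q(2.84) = 11.41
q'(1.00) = -4.37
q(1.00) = -6.63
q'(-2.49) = 33.22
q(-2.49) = -17.65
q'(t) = 5.55*t^2 - 2.5*t - 7.42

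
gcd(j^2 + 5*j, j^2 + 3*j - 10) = j + 5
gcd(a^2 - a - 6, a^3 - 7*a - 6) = a^2 - a - 6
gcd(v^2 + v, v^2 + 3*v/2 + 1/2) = v + 1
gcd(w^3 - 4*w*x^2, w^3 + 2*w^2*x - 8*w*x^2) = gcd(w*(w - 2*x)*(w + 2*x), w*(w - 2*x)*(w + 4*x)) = -w^2 + 2*w*x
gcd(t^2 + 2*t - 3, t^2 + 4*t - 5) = t - 1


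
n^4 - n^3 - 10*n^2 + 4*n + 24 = (n - 3)*(n - 2)*(n + 2)^2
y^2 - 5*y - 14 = (y - 7)*(y + 2)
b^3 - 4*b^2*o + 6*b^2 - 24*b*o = b*(b + 6)*(b - 4*o)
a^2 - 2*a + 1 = (a - 1)^2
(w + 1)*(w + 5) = w^2 + 6*w + 5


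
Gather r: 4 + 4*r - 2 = 4*r + 2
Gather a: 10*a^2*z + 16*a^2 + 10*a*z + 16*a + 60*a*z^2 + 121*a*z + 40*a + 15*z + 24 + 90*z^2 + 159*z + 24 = a^2*(10*z + 16) + a*(60*z^2 + 131*z + 56) + 90*z^2 + 174*z + 48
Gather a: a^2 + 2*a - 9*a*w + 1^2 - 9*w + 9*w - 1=a^2 + a*(2 - 9*w)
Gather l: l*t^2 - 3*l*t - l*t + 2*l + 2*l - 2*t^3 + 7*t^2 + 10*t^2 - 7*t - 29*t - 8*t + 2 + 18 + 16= l*(t^2 - 4*t + 4) - 2*t^3 + 17*t^2 - 44*t + 36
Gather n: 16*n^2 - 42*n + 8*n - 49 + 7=16*n^2 - 34*n - 42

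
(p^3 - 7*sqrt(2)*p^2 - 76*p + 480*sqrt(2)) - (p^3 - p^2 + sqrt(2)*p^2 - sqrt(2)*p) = -8*sqrt(2)*p^2 + p^2 - 76*p + sqrt(2)*p + 480*sqrt(2)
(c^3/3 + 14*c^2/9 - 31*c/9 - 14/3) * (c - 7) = c^4/3 - 7*c^3/9 - 43*c^2/3 + 175*c/9 + 98/3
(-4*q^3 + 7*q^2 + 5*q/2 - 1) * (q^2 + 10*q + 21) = -4*q^5 - 33*q^4 - 23*q^3/2 + 171*q^2 + 85*q/2 - 21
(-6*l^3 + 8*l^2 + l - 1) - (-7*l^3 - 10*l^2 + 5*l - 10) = l^3 + 18*l^2 - 4*l + 9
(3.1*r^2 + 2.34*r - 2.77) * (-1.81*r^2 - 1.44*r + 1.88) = -5.611*r^4 - 8.6994*r^3 + 7.4721*r^2 + 8.388*r - 5.2076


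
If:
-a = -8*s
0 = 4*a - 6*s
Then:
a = 0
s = 0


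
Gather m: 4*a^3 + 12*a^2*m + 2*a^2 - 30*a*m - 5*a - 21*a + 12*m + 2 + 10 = 4*a^3 + 2*a^2 - 26*a + m*(12*a^2 - 30*a + 12) + 12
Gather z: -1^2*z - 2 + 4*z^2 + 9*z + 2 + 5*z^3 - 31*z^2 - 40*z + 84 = 5*z^3 - 27*z^2 - 32*z + 84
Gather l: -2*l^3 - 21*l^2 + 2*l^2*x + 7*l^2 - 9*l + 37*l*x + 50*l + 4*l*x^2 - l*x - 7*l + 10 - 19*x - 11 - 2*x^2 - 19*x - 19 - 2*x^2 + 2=-2*l^3 + l^2*(2*x - 14) + l*(4*x^2 + 36*x + 34) - 4*x^2 - 38*x - 18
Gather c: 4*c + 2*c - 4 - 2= 6*c - 6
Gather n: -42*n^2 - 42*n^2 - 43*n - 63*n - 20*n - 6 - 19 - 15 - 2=-84*n^2 - 126*n - 42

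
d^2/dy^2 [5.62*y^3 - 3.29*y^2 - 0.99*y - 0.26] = 33.72*y - 6.58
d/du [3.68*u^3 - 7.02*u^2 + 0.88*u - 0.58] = 11.04*u^2 - 14.04*u + 0.88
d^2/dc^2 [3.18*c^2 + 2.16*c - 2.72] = 6.36000000000000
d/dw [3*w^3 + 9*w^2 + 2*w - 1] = 9*w^2 + 18*w + 2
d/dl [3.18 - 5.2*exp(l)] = -5.2*exp(l)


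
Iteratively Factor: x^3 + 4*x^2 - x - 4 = (x - 1)*(x^2 + 5*x + 4) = (x - 1)*(x + 4)*(x + 1)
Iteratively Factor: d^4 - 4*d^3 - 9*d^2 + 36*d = (d)*(d^3 - 4*d^2 - 9*d + 36) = d*(d - 4)*(d^2 - 9) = d*(d - 4)*(d + 3)*(d - 3)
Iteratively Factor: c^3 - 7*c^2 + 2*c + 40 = (c - 5)*(c^2 - 2*c - 8) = (c - 5)*(c + 2)*(c - 4)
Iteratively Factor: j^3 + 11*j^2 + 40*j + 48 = (j + 4)*(j^2 + 7*j + 12) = (j + 4)^2*(j + 3)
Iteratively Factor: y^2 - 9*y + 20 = (y - 5)*(y - 4)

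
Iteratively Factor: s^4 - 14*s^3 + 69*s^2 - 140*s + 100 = (s - 2)*(s^3 - 12*s^2 + 45*s - 50) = (s - 5)*(s - 2)*(s^2 - 7*s + 10) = (s - 5)^2*(s - 2)*(s - 2)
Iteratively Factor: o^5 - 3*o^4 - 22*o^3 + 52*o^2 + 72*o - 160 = (o - 5)*(o^4 + 2*o^3 - 12*o^2 - 8*o + 32) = (o - 5)*(o + 4)*(o^3 - 2*o^2 - 4*o + 8) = (o - 5)*(o + 2)*(o + 4)*(o^2 - 4*o + 4) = (o - 5)*(o - 2)*(o + 2)*(o + 4)*(o - 2)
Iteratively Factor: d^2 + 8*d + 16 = (d + 4)*(d + 4)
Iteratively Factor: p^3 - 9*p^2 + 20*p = (p)*(p^2 - 9*p + 20) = p*(p - 5)*(p - 4)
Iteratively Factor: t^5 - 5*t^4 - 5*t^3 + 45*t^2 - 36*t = (t - 3)*(t^4 - 2*t^3 - 11*t^2 + 12*t) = (t - 4)*(t - 3)*(t^3 + 2*t^2 - 3*t) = (t - 4)*(t - 3)*(t + 3)*(t^2 - t) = (t - 4)*(t - 3)*(t - 1)*(t + 3)*(t)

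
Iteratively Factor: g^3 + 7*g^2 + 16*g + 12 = (g + 3)*(g^2 + 4*g + 4) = (g + 2)*(g + 3)*(g + 2)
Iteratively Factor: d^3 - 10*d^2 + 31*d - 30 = (d - 3)*(d^2 - 7*d + 10) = (d - 5)*(d - 3)*(d - 2)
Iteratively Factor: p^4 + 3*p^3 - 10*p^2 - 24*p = (p + 4)*(p^3 - p^2 - 6*p) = (p - 3)*(p + 4)*(p^2 + 2*p) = p*(p - 3)*(p + 4)*(p + 2)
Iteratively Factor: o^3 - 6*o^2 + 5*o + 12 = (o - 3)*(o^2 - 3*o - 4) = (o - 3)*(o + 1)*(o - 4)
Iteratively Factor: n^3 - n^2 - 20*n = (n - 5)*(n^2 + 4*n) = n*(n - 5)*(n + 4)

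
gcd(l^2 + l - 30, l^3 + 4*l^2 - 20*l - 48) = l + 6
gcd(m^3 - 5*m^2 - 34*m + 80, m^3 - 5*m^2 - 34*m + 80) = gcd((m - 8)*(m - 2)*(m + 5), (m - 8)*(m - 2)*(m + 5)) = m^3 - 5*m^2 - 34*m + 80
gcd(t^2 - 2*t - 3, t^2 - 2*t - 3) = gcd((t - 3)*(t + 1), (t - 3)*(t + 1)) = t^2 - 2*t - 3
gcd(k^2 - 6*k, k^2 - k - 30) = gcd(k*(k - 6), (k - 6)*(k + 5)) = k - 6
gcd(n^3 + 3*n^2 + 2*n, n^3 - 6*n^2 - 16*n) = n^2 + 2*n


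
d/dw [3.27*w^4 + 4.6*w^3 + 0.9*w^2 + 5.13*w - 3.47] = 13.08*w^3 + 13.8*w^2 + 1.8*w + 5.13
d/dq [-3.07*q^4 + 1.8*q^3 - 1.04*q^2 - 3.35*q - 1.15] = -12.28*q^3 + 5.4*q^2 - 2.08*q - 3.35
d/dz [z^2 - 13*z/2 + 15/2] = 2*z - 13/2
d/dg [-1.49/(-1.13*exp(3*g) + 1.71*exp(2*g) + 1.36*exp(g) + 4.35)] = (-5.0511*exp(2*g) + 5.0958*exp(g) + 2.0264)*exp(g)/(-1.13*exp(3*g) + 1.71*exp(2*g) + 1.36*exp(g) + 4.35)^2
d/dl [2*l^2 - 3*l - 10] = 4*l - 3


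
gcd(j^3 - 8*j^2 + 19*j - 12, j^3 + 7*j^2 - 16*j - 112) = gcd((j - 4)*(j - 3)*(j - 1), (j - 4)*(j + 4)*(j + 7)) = j - 4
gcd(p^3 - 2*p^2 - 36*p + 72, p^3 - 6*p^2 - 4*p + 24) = p^2 - 8*p + 12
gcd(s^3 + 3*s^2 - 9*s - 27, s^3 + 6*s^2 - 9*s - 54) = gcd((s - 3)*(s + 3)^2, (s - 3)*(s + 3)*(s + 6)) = s^2 - 9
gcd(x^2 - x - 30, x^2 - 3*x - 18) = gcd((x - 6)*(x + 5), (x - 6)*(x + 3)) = x - 6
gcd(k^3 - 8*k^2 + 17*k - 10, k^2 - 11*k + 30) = k - 5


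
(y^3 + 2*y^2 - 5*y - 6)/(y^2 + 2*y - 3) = (y^2 - y - 2)/(y - 1)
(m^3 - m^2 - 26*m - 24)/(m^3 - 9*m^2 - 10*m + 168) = (m + 1)/(m - 7)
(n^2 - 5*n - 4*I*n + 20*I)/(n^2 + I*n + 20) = (n - 5)/(n + 5*I)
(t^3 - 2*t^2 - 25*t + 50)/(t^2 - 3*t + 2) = (t^2 - 25)/(t - 1)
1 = 1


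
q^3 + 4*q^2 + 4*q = q*(q + 2)^2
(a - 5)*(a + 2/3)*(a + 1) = a^3 - 10*a^2/3 - 23*a/3 - 10/3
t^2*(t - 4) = t^3 - 4*t^2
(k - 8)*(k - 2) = k^2 - 10*k + 16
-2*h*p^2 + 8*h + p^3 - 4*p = (-2*h + p)*(p - 2)*(p + 2)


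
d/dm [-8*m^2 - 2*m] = -16*m - 2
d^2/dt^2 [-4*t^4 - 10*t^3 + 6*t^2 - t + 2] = -48*t^2 - 60*t + 12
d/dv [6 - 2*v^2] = -4*v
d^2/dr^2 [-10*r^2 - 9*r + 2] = -20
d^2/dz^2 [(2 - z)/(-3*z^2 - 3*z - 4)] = 6*((1 - 3*z)*(3*z^2 + 3*z + 4) + 3*(z - 2)*(2*z + 1)^2)/(3*z^2 + 3*z + 4)^3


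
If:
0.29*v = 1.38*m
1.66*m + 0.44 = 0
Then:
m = -0.27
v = -1.26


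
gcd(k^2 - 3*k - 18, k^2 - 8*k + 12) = k - 6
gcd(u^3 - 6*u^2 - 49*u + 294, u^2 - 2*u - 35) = u - 7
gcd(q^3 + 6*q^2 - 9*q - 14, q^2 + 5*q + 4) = q + 1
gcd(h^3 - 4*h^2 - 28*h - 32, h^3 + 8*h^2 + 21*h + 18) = h + 2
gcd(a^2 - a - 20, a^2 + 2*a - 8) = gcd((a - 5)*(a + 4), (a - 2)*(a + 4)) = a + 4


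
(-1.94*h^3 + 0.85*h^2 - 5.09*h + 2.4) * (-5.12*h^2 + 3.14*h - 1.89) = 9.9328*h^5 - 10.4436*h^4 + 32.3964*h^3 - 29.8771*h^2 + 17.1561*h - 4.536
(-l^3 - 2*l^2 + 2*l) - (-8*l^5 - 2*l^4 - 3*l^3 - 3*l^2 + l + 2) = 8*l^5 + 2*l^4 + 2*l^3 + l^2 + l - 2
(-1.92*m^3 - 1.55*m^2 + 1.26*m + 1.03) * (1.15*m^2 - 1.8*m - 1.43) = -2.208*m^5 + 1.6735*m^4 + 6.9846*m^3 + 1.133*m^2 - 3.6558*m - 1.4729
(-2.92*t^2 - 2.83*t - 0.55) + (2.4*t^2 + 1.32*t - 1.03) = -0.52*t^2 - 1.51*t - 1.58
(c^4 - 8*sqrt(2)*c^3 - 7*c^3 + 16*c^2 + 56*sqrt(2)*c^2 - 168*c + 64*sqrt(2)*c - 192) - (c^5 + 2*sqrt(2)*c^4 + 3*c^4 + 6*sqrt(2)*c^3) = -c^5 - 2*sqrt(2)*c^4 - 2*c^4 - 14*sqrt(2)*c^3 - 7*c^3 + 16*c^2 + 56*sqrt(2)*c^2 - 168*c + 64*sqrt(2)*c - 192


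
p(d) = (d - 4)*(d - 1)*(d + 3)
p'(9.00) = 196.00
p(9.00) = 480.00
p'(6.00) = 73.00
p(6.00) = 90.00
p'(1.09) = -11.80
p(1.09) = -1.07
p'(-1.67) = 4.05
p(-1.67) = 20.13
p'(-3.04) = 28.88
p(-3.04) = -1.14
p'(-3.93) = 51.05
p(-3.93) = -36.36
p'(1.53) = -10.10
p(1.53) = -5.93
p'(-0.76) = -6.23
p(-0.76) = 18.77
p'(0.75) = -12.31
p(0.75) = 3.05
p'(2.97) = 3.58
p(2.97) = -12.11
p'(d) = (d - 4)*(d - 1) + (d - 4)*(d + 3) + (d - 1)*(d + 3) = 3*d^2 - 4*d - 11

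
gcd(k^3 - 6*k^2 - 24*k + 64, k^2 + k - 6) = k - 2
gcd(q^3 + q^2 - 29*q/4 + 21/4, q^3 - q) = q - 1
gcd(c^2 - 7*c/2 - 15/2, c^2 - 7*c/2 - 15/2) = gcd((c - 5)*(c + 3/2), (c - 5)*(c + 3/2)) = c^2 - 7*c/2 - 15/2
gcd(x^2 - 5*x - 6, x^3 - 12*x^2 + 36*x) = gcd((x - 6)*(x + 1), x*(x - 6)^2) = x - 6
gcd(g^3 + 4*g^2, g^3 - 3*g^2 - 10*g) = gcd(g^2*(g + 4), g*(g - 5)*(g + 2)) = g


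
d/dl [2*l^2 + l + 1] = 4*l + 1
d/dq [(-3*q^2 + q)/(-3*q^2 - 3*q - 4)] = 4*(3*q^2 + 6*q - 1)/(9*q^4 + 18*q^3 + 33*q^2 + 24*q + 16)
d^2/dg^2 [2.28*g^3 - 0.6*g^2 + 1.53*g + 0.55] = 13.68*g - 1.2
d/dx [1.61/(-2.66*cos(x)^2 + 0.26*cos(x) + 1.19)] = (0.4186 - 8.5652*cos(x))*sin(x)/(-2.66*cos(x)^2 + 0.26*cos(x) + 1.19)^2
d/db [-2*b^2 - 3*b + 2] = -4*b - 3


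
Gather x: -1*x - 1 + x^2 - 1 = x^2 - x - 2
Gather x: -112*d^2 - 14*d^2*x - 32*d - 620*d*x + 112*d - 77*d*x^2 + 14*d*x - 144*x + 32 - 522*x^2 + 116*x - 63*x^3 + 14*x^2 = -112*d^2 + 80*d - 63*x^3 + x^2*(-77*d - 508) + x*(-14*d^2 - 606*d - 28) + 32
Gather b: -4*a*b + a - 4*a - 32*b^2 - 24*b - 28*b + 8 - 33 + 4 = -3*a - 32*b^2 + b*(-4*a - 52) - 21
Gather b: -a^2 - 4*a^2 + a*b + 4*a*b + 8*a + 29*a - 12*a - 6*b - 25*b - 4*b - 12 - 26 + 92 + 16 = -5*a^2 + 25*a + b*(5*a - 35) + 70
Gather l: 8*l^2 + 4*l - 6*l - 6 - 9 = 8*l^2 - 2*l - 15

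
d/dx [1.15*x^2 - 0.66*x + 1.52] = 2.3*x - 0.66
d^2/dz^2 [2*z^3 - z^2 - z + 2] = 12*z - 2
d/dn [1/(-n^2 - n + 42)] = (2*n + 1)/(n^2 + n - 42)^2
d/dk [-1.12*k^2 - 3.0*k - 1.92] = -2.24*k - 3.0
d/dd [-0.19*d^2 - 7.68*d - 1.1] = -0.38*d - 7.68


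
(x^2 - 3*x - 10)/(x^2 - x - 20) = (x + 2)/(x + 4)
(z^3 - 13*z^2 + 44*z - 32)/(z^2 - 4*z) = z - 9 + 8/z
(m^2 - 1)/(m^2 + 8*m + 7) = (m - 1)/(m + 7)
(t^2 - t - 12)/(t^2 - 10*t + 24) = (t + 3)/(t - 6)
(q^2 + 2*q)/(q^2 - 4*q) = (q + 2)/(q - 4)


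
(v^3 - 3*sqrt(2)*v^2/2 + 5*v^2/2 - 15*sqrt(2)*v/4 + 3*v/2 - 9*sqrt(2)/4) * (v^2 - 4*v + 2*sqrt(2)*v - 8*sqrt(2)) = v^5 - 3*v^4/2 + sqrt(2)*v^4/2 - 29*v^3/2 - 3*sqrt(2)*v^3/4 - 17*sqrt(2)*v^2/4 + 3*v^2 - 3*sqrt(2)*v + 51*v + 36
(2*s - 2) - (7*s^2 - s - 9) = -7*s^2 + 3*s + 7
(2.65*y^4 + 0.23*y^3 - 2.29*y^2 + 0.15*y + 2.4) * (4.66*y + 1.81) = 12.349*y^5 + 5.8683*y^4 - 10.2551*y^3 - 3.4459*y^2 + 11.4555*y + 4.344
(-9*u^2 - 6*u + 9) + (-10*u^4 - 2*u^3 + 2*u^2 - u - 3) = -10*u^4 - 2*u^3 - 7*u^2 - 7*u + 6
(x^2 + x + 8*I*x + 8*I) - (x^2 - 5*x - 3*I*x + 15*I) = 6*x + 11*I*x - 7*I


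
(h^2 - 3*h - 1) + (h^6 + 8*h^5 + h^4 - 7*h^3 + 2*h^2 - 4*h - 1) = h^6 + 8*h^5 + h^4 - 7*h^3 + 3*h^2 - 7*h - 2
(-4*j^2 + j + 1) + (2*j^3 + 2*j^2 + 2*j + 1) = 2*j^3 - 2*j^2 + 3*j + 2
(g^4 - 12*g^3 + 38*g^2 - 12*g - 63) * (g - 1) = g^5 - 13*g^4 + 50*g^3 - 50*g^2 - 51*g + 63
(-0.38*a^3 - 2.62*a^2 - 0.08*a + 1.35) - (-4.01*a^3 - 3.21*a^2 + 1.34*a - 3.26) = 3.63*a^3 + 0.59*a^2 - 1.42*a + 4.61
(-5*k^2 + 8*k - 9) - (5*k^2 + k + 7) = -10*k^2 + 7*k - 16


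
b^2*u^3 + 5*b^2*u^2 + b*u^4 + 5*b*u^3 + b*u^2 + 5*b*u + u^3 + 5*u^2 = u*(b + u)*(u + 5)*(b*u + 1)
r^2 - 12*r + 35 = (r - 7)*(r - 5)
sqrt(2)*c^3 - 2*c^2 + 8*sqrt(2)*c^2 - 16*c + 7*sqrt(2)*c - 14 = (c + 7)*(c - sqrt(2))*(sqrt(2)*c + sqrt(2))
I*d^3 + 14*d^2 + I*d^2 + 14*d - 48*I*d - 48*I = (d - 8*I)*(d - 6*I)*(I*d + I)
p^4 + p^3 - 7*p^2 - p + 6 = (p - 2)*(p - 1)*(p + 1)*(p + 3)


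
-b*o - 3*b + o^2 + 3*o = (-b + o)*(o + 3)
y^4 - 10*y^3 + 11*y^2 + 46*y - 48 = (y - 8)*(y - 3)*(y - 1)*(y + 2)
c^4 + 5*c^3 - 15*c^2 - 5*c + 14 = (c - 2)*(c - 1)*(c + 1)*(c + 7)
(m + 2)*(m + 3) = m^2 + 5*m + 6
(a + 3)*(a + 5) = a^2 + 8*a + 15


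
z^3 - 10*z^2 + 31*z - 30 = (z - 5)*(z - 3)*(z - 2)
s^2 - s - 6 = (s - 3)*(s + 2)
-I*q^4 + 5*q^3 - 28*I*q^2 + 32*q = q*(q - 4*I)*(q + 8*I)*(-I*q + 1)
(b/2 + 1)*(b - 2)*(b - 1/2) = b^3/2 - b^2/4 - 2*b + 1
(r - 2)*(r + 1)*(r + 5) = r^3 + 4*r^2 - 7*r - 10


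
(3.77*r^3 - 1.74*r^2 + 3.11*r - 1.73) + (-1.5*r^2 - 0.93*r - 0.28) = 3.77*r^3 - 3.24*r^2 + 2.18*r - 2.01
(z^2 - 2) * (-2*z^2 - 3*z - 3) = -2*z^4 - 3*z^3 + z^2 + 6*z + 6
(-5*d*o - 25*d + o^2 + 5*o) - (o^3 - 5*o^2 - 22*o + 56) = -5*d*o - 25*d - o^3 + 6*o^2 + 27*o - 56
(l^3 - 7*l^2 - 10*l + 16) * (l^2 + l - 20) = l^5 - 6*l^4 - 37*l^3 + 146*l^2 + 216*l - 320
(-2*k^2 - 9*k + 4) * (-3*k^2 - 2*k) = 6*k^4 + 31*k^3 + 6*k^2 - 8*k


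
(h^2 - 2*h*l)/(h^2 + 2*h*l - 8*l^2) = h/(h + 4*l)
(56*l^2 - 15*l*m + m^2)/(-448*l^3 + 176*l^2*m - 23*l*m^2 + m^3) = -1/(8*l - m)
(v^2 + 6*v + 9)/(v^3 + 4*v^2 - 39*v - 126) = (v + 3)/(v^2 + v - 42)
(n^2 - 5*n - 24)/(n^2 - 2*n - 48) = (n + 3)/(n + 6)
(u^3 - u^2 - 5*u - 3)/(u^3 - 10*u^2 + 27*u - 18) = (u^2 + 2*u + 1)/(u^2 - 7*u + 6)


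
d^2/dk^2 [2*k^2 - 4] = 4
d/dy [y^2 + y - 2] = 2*y + 1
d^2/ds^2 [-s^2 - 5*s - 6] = -2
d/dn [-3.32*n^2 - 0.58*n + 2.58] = -6.64*n - 0.58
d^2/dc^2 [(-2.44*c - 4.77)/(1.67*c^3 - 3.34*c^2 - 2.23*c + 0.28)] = (-40.829496*c^5 - 77.977644*c^4 + 353.08476*c^3 - 198.998202*c^2 - 213.4761*c - 59.410346)/(4.657463*c^9 - 27.944778*c^8 + 37.231815*c^7 + 39.713936*c^6 - 59.087439*c^5 - 46.714242*c^4 + 1.816193*c^3 + 3.391668*c^2 - 0.524496*c + 0.021952)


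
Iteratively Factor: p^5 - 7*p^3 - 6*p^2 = (p)*(p^4 - 7*p^2 - 6*p) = p*(p + 1)*(p^3 - p^2 - 6*p) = p*(p - 3)*(p + 1)*(p^2 + 2*p) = p*(p - 3)*(p + 1)*(p + 2)*(p)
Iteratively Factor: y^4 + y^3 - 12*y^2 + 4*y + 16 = (y - 2)*(y^3 + 3*y^2 - 6*y - 8) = (y - 2)*(y + 1)*(y^2 + 2*y - 8) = (y - 2)^2*(y + 1)*(y + 4)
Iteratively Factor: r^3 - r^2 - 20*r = (r + 4)*(r^2 - 5*r) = (r - 5)*(r + 4)*(r)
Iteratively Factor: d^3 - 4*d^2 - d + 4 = (d + 1)*(d^2 - 5*d + 4) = (d - 4)*(d + 1)*(d - 1)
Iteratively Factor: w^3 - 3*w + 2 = (w - 1)*(w^2 + w - 2) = (w - 1)*(w + 2)*(w - 1)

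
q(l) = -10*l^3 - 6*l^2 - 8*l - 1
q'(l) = -30*l^2 - 12*l - 8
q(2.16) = -147.05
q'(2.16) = -173.89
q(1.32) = -45.01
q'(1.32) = -76.11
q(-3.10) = 264.05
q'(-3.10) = -259.10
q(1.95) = -113.56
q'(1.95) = -145.48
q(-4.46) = 802.50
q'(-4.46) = -551.23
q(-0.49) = 2.66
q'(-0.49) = -9.32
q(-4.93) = 1090.84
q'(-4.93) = -677.99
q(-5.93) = 1920.73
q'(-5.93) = -991.79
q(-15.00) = 32519.00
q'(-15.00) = -6578.00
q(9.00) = -7849.00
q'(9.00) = -2546.00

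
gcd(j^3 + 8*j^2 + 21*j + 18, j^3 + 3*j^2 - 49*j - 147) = j + 3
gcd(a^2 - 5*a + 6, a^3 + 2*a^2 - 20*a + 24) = a - 2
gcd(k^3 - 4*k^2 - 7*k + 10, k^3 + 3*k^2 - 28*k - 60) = k^2 - 3*k - 10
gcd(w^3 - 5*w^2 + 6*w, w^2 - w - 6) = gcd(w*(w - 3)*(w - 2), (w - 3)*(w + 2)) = w - 3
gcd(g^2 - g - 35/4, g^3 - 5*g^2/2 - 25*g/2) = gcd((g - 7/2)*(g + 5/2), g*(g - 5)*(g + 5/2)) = g + 5/2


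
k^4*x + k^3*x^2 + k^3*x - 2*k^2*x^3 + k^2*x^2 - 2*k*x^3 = k*(k - x)*(k + 2*x)*(k*x + x)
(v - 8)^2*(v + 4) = v^3 - 12*v^2 + 256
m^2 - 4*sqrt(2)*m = m*(m - 4*sqrt(2))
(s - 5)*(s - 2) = s^2 - 7*s + 10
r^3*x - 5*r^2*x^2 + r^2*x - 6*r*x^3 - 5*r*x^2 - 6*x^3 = (r - 6*x)*(r + x)*(r*x + x)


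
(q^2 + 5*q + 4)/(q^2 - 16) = (q + 1)/(q - 4)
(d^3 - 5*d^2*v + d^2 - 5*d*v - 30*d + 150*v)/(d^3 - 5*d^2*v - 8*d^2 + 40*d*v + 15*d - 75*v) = (d + 6)/(d - 3)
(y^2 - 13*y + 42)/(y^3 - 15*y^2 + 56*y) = (y - 6)/(y*(y - 8))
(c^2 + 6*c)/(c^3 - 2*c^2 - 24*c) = (c + 6)/(c^2 - 2*c - 24)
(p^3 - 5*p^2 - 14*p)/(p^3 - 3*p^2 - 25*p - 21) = p*(p + 2)/(p^2 + 4*p + 3)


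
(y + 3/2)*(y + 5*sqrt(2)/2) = y^2 + 3*y/2 + 5*sqrt(2)*y/2 + 15*sqrt(2)/4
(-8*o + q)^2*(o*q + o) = 64*o^3*q + 64*o^3 - 16*o^2*q^2 - 16*o^2*q + o*q^3 + o*q^2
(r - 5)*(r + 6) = r^2 + r - 30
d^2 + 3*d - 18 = (d - 3)*(d + 6)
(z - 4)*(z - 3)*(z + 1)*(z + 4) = z^4 - 2*z^3 - 19*z^2 + 32*z + 48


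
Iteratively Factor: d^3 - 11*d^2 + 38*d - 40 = (d - 4)*(d^2 - 7*d + 10) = (d - 4)*(d - 2)*(d - 5)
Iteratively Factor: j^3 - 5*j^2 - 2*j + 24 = (j + 2)*(j^2 - 7*j + 12) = (j - 4)*(j + 2)*(j - 3)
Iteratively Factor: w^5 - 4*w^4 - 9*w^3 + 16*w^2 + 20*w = (w + 2)*(w^4 - 6*w^3 + 3*w^2 + 10*w) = (w + 1)*(w + 2)*(w^3 - 7*w^2 + 10*w) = w*(w + 1)*(w + 2)*(w^2 - 7*w + 10) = w*(w - 5)*(w + 1)*(w + 2)*(w - 2)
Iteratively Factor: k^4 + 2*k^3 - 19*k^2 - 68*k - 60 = (k + 2)*(k^3 - 19*k - 30) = (k + 2)^2*(k^2 - 2*k - 15) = (k - 5)*(k + 2)^2*(k + 3)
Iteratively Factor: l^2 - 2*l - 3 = (l + 1)*(l - 3)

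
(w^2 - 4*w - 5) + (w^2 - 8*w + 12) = 2*w^2 - 12*w + 7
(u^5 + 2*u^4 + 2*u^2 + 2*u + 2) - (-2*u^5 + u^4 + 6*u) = 3*u^5 + u^4 + 2*u^2 - 4*u + 2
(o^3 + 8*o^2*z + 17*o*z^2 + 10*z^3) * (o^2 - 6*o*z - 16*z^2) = o^5 + 2*o^4*z - 47*o^3*z^2 - 220*o^2*z^3 - 332*o*z^4 - 160*z^5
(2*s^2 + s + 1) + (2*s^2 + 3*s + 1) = 4*s^2 + 4*s + 2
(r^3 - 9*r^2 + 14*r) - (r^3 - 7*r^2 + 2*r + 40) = -2*r^2 + 12*r - 40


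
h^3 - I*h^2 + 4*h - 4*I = (h - 2*I)*(h - I)*(h + 2*I)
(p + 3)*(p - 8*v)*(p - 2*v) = p^3 - 10*p^2*v + 3*p^2 + 16*p*v^2 - 30*p*v + 48*v^2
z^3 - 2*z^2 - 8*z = z*(z - 4)*(z + 2)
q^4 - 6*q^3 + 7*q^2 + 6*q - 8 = (q - 4)*(q - 2)*(q - 1)*(q + 1)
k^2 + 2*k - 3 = (k - 1)*(k + 3)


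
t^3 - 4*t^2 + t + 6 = (t - 3)*(t - 2)*(t + 1)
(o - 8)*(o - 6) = o^2 - 14*o + 48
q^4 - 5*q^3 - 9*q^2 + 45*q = q*(q - 5)*(q - 3)*(q + 3)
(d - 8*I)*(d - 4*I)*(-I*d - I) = -I*d^3 - 12*d^2 - I*d^2 - 12*d + 32*I*d + 32*I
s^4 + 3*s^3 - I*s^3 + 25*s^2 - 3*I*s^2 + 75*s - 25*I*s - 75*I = (s + 3)*(s - 5*I)*(s - I)*(s + 5*I)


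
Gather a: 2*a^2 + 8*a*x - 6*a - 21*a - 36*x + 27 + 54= 2*a^2 + a*(8*x - 27) - 36*x + 81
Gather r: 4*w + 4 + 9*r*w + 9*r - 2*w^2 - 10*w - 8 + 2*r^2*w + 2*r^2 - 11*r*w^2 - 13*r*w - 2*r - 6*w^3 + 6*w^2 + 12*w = r^2*(2*w + 2) + r*(-11*w^2 - 4*w + 7) - 6*w^3 + 4*w^2 + 6*w - 4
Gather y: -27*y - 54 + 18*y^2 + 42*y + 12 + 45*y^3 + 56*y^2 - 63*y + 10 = 45*y^3 + 74*y^2 - 48*y - 32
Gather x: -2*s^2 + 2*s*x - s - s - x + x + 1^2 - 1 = -2*s^2 + 2*s*x - 2*s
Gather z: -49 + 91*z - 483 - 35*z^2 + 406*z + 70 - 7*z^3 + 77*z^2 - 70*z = -7*z^3 + 42*z^2 + 427*z - 462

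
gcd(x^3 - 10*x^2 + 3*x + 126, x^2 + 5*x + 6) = x + 3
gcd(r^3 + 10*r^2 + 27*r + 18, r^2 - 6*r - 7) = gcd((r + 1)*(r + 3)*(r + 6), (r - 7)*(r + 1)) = r + 1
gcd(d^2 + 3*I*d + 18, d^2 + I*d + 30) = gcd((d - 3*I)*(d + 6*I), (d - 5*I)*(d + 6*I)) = d + 6*I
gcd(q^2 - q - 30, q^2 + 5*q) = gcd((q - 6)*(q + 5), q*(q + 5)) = q + 5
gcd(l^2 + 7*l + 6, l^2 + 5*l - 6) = l + 6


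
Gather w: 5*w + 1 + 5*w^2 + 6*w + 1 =5*w^2 + 11*w + 2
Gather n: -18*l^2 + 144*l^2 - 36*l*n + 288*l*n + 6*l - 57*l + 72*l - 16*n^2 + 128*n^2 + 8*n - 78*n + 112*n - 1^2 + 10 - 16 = 126*l^2 + 21*l + 112*n^2 + n*(252*l + 42) - 7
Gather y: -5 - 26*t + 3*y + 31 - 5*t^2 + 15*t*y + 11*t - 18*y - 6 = -5*t^2 - 15*t + y*(15*t - 15) + 20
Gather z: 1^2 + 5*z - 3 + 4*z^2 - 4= 4*z^2 + 5*z - 6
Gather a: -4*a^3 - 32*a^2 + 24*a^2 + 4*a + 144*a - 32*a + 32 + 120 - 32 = -4*a^3 - 8*a^2 + 116*a + 120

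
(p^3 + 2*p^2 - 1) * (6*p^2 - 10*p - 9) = 6*p^5 + 2*p^4 - 29*p^3 - 24*p^2 + 10*p + 9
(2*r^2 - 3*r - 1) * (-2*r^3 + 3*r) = -4*r^5 + 6*r^4 + 8*r^3 - 9*r^2 - 3*r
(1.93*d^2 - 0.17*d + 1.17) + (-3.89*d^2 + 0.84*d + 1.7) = -1.96*d^2 + 0.67*d + 2.87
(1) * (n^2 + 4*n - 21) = n^2 + 4*n - 21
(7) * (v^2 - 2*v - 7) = 7*v^2 - 14*v - 49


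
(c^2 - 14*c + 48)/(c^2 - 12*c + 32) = (c - 6)/(c - 4)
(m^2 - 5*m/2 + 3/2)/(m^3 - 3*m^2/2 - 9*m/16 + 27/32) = 16*(m - 1)/(16*m^2 - 9)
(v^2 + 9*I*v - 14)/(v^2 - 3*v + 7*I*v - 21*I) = (v + 2*I)/(v - 3)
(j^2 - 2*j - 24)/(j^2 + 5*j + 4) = (j - 6)/(j + 1)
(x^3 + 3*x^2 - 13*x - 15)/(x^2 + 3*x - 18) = (x^2 + 6*x + 5)/(x + 6)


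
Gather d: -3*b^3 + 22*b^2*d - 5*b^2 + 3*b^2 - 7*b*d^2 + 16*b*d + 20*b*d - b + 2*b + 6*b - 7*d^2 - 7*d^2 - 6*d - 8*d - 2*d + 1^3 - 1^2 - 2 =-3*b^3 - 2*b^2 + 7*b + d^2*(-7*b - 14) + d*(22*b^2 + 36*b - 16) - 2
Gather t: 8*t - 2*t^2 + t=-2*t^2 + 9*t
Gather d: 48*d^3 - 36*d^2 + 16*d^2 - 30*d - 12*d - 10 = 48*d^3 - 20*d^2 - 42*d - 10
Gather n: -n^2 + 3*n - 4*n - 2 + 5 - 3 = -n^2 - n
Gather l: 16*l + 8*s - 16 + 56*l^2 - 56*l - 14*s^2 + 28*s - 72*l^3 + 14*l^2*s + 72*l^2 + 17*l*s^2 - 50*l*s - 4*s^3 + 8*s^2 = -72*l^3 + l^2*(14*s + 128) + l*(17*s^2 - 50*s - 40) - 4*s^3 - 6*s^2 + 36*s - 16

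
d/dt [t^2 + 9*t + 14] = 2*t + 9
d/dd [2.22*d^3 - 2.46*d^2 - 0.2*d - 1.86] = 6.66*d^2 - 4.92*d - 0.2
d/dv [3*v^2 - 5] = 6*v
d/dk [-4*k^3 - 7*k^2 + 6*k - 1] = -12*k^2 - 14*k + 6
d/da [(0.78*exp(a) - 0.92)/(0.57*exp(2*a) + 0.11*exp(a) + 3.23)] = (-0.4446*exp(2*a) + 1.0488*exp(a) + 2.6206)*exp(a)/(0.3249*exp(4*a) + 0.1254*exp(3*a) + 3.6943*exp(2*a) + 0.7106*exp(a) + 10.4329)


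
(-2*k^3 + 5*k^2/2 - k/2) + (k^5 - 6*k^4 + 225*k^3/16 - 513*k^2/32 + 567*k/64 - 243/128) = k^5 - 6*k^4 + 193*k^3/16 - 433*k^2/32 + 535*k/64 - 243/128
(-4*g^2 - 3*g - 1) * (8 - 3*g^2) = 12*g^4 + 9*g^3 - 29*g^2 - 24*g - 8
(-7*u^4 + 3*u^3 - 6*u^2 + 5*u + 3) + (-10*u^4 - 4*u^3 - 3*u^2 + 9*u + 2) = -17*u^4 - u^3 - 9*u^2 + 14*u + 5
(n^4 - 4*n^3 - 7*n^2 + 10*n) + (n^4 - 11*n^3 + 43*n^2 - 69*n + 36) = 2*n^4 - 15*n^3 + 36*n^2 - 59*n + 36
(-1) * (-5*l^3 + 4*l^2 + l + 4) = 5*l^3 - 4*l^2 - l - 4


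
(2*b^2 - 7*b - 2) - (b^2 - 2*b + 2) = b^2 - 5*b - 4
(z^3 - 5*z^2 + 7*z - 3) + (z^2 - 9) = z^3 - 4*z^2 + 7*z - 12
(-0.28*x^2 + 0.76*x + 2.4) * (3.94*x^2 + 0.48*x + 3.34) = -1.1032*x^4 + 2.86*x^3 + 8.8856*x^2 + 3.6904*x + 8.016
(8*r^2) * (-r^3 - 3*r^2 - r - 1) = -8*r^5 - 24*r^4 - 8*r^3 - 8*r^2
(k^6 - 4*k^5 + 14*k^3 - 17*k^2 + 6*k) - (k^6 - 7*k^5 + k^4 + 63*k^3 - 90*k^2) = 3*k^5 - k^4 - 49*k^3 + 73*k^2 + 6*k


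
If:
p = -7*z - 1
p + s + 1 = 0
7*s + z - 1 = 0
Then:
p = -57/50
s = 7/50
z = 1/50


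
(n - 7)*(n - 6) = n^2 - 13*n + 42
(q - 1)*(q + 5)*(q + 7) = q^3 + 11*q^2 + 23*q - 35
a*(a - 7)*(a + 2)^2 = a^4 - 3*a^3 - 24*a^2 - 28*a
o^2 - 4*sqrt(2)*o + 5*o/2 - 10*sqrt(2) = (o + 5/2)*(o - 4*sqrt(2))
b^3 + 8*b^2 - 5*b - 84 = (b - 3)*(b + 4)*(b + 7)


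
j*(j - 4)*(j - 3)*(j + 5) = j^4 - 2*j^3 - 23*j^2 + 60*j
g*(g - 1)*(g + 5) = g^3 + 4*g^2 - 5*g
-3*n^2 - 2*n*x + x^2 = (-3*n + x)*(n + x)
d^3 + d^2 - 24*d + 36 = (d - 3)*(d - 2)*(d + 6)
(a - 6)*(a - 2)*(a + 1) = a^3 - 7*a^2 + 4*a + 12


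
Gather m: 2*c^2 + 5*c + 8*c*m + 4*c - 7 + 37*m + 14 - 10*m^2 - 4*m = 2*c^2 + 9*c - 10*m^2 + m*(8*c + 33) + 7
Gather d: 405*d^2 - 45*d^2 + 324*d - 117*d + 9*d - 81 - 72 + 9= 360*d^2 + 216*d - 144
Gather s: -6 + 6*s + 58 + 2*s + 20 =8*s + 72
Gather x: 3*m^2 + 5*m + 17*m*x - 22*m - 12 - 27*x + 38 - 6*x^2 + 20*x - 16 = 3*m^2 - 17*m - 6*x^2 + x*(17*m - 7) + 10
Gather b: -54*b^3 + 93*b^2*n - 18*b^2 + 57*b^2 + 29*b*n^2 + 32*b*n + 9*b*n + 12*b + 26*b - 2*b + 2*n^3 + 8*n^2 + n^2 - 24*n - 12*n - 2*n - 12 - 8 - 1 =-54*b^3 + b^2*(93*n + 39) + b*(29*n^2 + 41*n + 36) + 2*n^3 + 9*n^2 - 38*n - 21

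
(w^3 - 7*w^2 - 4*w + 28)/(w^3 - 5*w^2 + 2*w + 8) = (w^2 - 5*w - 14)/(w^2 - 3*w - 4)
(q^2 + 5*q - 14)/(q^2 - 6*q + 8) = (q + 7)/(q - 4)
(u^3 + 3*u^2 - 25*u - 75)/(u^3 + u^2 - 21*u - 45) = (u + 5)/(u + 3)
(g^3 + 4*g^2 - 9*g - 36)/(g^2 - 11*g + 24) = (g^2 + 7*g + 12)/(g - 8)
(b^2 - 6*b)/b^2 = (b - 6)/b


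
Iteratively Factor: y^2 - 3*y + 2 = (y - 1)*(y - 2)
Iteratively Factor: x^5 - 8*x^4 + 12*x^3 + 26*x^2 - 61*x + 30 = (x - 3)*(x^4 - 5*x^3 - 3*x^2 + 17*x - 10) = (x - 3)*(x - 1)*(x^3 - 4*x^2 - 7*x + 10) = (x - 3)*(x - 1)^2*(x^2 - 3*x - 10) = (x - 5)*(x - 3)*(x - 1)^2*(x + 2)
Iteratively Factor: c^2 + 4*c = (c)*(c + 4)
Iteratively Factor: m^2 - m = (m - 1)*(m)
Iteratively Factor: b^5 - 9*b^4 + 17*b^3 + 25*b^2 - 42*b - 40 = (b + 1)*(b^4 - 10*b^3 + 27*b^2 - 2*b - 40) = (b - 5)*(b + 1)*(b^3 - 5*b^2 + 2*b + 8) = (b - 5)*(b - 4)*(b + 1)*(b^2 - b - 2) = (b - 5)*(b - 4)*(b + 1)^2*(b - 2)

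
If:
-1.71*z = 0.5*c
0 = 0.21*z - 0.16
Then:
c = -2.61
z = 0.76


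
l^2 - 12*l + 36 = (l - 6)^2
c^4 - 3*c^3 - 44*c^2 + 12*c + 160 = (c - 8)*(c - 2)*(c + 2)*(c + 5)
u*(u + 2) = u^2 + 2*u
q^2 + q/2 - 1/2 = (q - 1/2)*(q + 1)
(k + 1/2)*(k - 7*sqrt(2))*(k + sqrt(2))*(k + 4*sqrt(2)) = k^4 - 2*sqrt(2)*k^3 + k^3/2 - 62*k^2 - sqrt(2)*k^2 - 56*sqrt(2)*k - 31*k - 28*sqrt(2)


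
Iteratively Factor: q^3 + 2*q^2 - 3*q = (q - 1)*(q^2 + 3*q) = q*(q - 1)*(q + 3)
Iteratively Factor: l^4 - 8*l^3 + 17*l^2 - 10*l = (l)*(l^3 - 8*l^2 + 17*l - 10) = l*(l - 5)*(l^2 - 3*l + 2) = l*(l - 5)*(l - 1)*(l - 2)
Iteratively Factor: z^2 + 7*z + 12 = (z + 4)*(z + 3)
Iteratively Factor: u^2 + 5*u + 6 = (u + 2)*(u + 3)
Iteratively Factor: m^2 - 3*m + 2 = (m - 2)*(m - 1)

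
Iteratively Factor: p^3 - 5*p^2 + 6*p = (p - 3)*(p^2 - 2*p) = (p - 3)*(p - 2)*(p)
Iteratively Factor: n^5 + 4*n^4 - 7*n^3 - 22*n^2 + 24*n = (n + 4)*(n^4 - 7*n^2 + 6*n) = n*(n + 4)*(n^3 - 7*n + 6) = n*(n - 1)*(n + 4)*(n^2 + n - 6) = n*(n - 2)*(n - 1)*(n + 4)*(n + 3)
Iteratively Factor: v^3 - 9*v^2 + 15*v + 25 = (v + 1)*(v^2 - 10*v + 25) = (v - 5)*(v + 1)*(v - 5)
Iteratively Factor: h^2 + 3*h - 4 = (h + 4)*(h - 1)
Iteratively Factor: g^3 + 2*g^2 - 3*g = (g - 1)*(g^2 + 3*g) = g*(g - 1)*(g + 3)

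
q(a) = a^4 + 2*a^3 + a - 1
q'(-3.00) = -53.00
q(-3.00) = 23.00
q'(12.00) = 7777.00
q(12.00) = 24203.00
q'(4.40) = 457.90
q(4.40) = 548.58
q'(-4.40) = -223.58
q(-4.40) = 199.04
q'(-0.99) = 3.00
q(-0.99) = -2.97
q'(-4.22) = -192.76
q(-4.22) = 161.62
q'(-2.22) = -13.19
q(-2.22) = -0.81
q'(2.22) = 74.33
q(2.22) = 47.39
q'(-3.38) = -84.91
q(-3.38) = 48.91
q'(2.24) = 76.06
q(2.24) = 48.90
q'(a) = 4*a^3 + 6*a^2 + 1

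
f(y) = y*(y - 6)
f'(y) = 2*y - 6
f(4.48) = -6.81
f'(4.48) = 2.96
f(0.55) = -3.00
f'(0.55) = -4.90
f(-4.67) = 49.83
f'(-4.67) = -15.34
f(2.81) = -8.96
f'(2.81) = -0.38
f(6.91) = 6.29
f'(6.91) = 7.82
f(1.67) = -7.23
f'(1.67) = -2.66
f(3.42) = -8.82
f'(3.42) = 0.84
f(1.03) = -5.12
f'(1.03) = -3.94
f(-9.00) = 135.00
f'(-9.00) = -24.00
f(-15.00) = 315.00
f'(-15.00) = -36.00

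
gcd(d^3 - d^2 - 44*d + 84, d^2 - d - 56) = d + 7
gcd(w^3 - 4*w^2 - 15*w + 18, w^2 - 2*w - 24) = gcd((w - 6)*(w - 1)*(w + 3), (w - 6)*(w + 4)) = w - 6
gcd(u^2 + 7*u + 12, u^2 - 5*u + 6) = 1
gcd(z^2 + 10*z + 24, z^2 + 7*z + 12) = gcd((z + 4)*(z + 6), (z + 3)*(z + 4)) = z + 4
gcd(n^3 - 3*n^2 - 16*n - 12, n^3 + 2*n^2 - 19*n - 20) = n + 1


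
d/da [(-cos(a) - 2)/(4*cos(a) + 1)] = -7*sin(a)/(4*cos(a) + 1)^2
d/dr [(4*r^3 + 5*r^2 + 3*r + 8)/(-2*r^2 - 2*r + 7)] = (-8*r^4 - 16*r^3 + 80*r^2 + 102*r + 37)/(4*r^4 + 8*r^3 - 24*r^2 - 28*r + 49)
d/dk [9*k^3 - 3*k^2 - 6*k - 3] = 27*k^2 - 6*k - 6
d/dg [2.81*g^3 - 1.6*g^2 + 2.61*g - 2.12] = 8.43*g^2 - 3.2*g + 2.61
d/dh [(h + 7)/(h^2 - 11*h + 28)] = (h^2 - 11*h - (h + 7)*(2*h - 11) + 28)/(h^2 - 11*h + 28)^2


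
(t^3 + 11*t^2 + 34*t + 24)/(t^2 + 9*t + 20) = (t^2 + 7*t + 6)/(t + 5)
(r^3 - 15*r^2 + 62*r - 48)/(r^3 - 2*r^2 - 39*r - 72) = (r^2 - 7*r + 6)/(r^2 + 6*r + 9)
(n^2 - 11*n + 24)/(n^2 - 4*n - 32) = (n - 3)/(n + 4)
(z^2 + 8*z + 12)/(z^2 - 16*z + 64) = (z^2 + 8*z + 12)/(z^2 - 16*z + 64)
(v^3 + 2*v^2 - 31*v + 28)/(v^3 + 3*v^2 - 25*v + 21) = (v - 4)/(v - 3)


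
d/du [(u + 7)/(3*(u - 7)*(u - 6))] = (-u^2 - 14*u + 133)/(3*(u^4 - 26*u^3 + 253*u^2 - 1092*u + 1764))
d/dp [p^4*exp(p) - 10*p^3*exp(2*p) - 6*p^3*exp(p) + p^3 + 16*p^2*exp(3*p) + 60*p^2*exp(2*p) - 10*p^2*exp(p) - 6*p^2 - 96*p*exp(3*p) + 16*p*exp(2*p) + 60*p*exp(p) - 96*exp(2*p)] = p^4*exp(p) - 20*p^3*exp(2*p) - 2*p^3*exp(p) + 48*p^2*exp(3*p) + 90*p^2*exp(2*p) - 28*p^2*exp(p) + 3*p^2 - 256*p*exp(3*p) + 152*p*exp(2*p) + 40*p*exp(p) - 12*p - 96*exp(3*p) - 176*exp(2*p) + 60*exp(p)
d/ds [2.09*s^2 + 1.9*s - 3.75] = 4.18*s + 1.9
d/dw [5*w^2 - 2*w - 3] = 10*w - 2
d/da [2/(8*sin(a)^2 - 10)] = -4*sin(2*a)/(2*cos(2*a) + 3)^2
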